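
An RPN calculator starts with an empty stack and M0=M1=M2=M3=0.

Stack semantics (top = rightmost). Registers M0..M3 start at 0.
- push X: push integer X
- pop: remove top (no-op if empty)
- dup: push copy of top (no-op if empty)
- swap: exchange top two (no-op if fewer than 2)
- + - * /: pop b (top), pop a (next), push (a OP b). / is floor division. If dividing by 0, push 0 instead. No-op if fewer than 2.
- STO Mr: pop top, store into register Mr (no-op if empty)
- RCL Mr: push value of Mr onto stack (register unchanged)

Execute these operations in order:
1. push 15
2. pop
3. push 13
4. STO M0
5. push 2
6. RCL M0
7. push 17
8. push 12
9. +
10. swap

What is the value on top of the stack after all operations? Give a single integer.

After op 1 (push 15): stack=[15] mem=[0,0,0,0]
After op 2 (pop): stack=[empty] mem=[0,0,0,0]
After op 3 (push 13): stack=[13] mem=[0,0,0,0]
After op 4 (STO M0): stack=[empty] mem=[13,0,0,0]
After op 5 (push 2): stack=[2] mem=[13,0,0,0]
After op 6 (RCL M0): stack=[2,13] mem=[13,0,0,0]
After op 7 (push 17): stack=[2,13,17] mem=[13,0,0,0]
After op 8 (push 12): stack=[2,13,17,12] mem=[13,0,0,0]
After op 9 (+): stack=[2,13,29] mem=[13,0,0,0]
After op 10 (swap): stack=[2,29,13] mem=[13,0,0,0]

Answer: 13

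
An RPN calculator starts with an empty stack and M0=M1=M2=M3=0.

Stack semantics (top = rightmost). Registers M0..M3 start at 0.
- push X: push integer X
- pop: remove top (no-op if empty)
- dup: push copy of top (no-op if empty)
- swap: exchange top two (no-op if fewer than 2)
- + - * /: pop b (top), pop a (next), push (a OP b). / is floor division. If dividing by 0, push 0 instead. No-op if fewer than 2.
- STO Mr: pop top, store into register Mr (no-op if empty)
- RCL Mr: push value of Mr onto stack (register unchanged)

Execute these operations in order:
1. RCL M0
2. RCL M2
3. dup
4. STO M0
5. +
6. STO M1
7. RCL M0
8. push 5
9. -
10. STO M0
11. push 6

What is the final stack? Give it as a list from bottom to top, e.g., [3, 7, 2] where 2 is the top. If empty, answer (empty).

Answer: [6]

Derivation:
After op 1 (RCL M0): stack=[0] mem=[0,0,0,0]
After op 2 (RCL M2): stack=[0,0] mem=[0,0,0,0]
After op 3 (dup): stack=[0,0,0] mem=[0,0,0,0]
After op 4 (STO M0): stack=[0,0] mem=[0,0,0,0]
After op 5 (+): stack=[0] mem=[0,0,0,0]
After op 6 (STO M1): stack=[empty] mem=[0,0,0,0]
After op 7 (RCL M0): stack=[0] mem=[0,0,0,0]
After op 8 (push 5): stack=[0,5] mem=[0,0,0,0]
After op 9 (-): stack=[-5] mem=[0,0,0,0]
After op 10 (STO M0): stack=[empty] mem=[-5,0,0,0]
After op 11 (push 6): stack=[6] mem=[-5,0,0,0]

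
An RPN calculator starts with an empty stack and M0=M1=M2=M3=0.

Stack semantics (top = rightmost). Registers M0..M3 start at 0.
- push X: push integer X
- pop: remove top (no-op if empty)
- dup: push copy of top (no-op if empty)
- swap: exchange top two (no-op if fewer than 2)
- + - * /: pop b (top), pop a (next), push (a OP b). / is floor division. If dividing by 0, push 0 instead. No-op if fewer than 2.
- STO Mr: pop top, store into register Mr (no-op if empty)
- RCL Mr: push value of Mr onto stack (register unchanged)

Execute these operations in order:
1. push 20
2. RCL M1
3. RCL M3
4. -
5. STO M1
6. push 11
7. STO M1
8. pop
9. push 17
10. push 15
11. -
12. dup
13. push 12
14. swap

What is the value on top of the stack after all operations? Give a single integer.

Answer: 2

Derivation:
After op 1 (push 20): stack=[20] mem=[0,0,0,0]
After op 2 (RCL M1): stack=[20,0] mem=[0,0,0,0]
After op 3 (RCL M3): stack=[20,0,0] mem=[0,0,0,0]
After op 4 (-): stack=[20,0] mem=[0,0,0,0]
After op 5 (STO M1): stack=[20] mem=[0,0,0,0]
After op 6 (push 11): stack=[20,11] mem=[0,0,0,0]
After op 7 (STO M1): stack=[20] mem=[0,11,0,0]
After op 8 (pop): stack=[empty] mem=[0,11,0,0]
After op 9 (push 17): stack=[17] mem=[0,11,0,0]
After op 10 (push 15): stack=[17,15] mem=[0,11,0,0]
After op 11 (-): stack=[2] mem=[0,11,0,0]
After op 12 (dup): stack=[2,2] mem=[0,11,0,0]
After op 13 (push 12): stack=[2,2,12] mem=[0,11,0,0]
After op 14 (swap): stack=[2,12,2] mem=[0,11,0,0]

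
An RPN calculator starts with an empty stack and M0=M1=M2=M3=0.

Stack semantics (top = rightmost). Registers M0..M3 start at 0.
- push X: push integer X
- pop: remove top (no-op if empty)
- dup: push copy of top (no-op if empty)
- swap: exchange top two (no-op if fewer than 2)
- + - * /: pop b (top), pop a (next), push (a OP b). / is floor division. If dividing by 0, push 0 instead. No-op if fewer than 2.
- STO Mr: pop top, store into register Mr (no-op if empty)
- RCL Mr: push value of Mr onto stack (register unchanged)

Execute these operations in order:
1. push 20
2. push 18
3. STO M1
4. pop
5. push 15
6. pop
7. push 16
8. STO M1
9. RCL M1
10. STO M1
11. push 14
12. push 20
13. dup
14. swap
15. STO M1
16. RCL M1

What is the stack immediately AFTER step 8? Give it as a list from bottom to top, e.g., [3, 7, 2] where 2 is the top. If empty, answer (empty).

After op 1 (push 20): stack=[20] mem=[0,0,0,0]
After op 2 (push 18): stack=[20,18] mem=[0,0,0,0]
After op 3 (STO M1): stack=[20] mem=[0,18,0,0]
After op 4 (pop): stack=[empty] mem=[0,18,0,0]
After op 5 (push 15): stack=[15] mem=[0,18,0,0]
After op 6 (pop): stack=[empty] mem=[0,18,0,0]
After op 7 (push 16): stack=[16] mem=[0,18,0,0]
After op 8 (STO M1): stack=[empty] mem=[0,16,0,0]

(empty)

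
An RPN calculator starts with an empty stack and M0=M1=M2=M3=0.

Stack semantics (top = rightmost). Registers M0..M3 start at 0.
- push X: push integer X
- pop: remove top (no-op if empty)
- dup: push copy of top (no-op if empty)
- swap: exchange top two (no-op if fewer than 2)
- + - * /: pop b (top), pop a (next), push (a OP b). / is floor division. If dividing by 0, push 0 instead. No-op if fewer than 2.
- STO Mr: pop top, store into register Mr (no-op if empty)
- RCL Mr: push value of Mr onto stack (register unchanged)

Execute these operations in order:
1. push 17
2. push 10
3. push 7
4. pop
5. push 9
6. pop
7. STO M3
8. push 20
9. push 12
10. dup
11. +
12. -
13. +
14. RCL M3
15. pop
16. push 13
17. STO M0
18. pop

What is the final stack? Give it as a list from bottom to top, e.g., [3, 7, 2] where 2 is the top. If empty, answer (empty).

Answer: (empty)

Derivation:
After op 1 (push 17): stack=[17] mem=[0,0,0,0]
After op 2 (push 10): stack=[17,10] mem=[0,0,0,0]
After op 3 (push 7): stack=[17,10,7] mem=[0,0,0,0]
After op 4 (pop): stack=[17,10] mem=[0,0,0,0]
After op 5 (push 9): stack=[17,10,9] mem=[0,0,0,0]
After op 6 (pop): stack=[17,10] mem=[0,0,0,0]
After op 7 (STO M3): stack=[17] mem=[0,0,0,10]
After op 8 (push 20): stack=[17,20] mem=[0,0,0,10]
After op 9 (push 12): stack=[17,20,12] mem=[0,0,0,10]
After op 10 (dup): stack=[17,20,12,12] mem=[0,0,0,10]
After op 11 (+): stack=[17,20,24] mem=[0,0,0,10]
After op 12 (-): stack=[17,-4] mem=[0,0,0,10]
After op 13 (+): stack=[13] mem=[0,0,0,10]
After op 14 (RCL M3): stack=[13,10] mem=[0,0,0,10]
After op 15 (pop): stack=[13] mem=[0,0,0,10]
After op 16 (push 13): stack=[13,13] mem=[0,0,0,10]
After op 17 (STO M0): stack=[13] mem=[13,0,0,10]
After op 18 (pop): stack=[empty] mem=[13,0,0,10]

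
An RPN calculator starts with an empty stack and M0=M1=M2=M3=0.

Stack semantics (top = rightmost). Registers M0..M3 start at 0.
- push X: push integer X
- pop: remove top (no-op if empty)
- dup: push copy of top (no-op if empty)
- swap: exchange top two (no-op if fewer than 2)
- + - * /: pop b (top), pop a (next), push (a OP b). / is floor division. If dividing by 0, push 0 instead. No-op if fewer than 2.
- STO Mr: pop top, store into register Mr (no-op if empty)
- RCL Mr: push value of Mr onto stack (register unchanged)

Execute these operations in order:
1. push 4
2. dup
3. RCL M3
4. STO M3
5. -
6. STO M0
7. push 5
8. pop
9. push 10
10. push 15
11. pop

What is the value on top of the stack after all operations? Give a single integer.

Answer: 10

Derivation:
After op 1 (push 4): stack=[4] mem=[0,0,0,0]
After op 2 (dup): stack=[4,4] mem=[0,0,0,0]
After op 3 (RCL M3): stack=[4,4,0] mem=[0,0,0,0]
After op 4 (STO M3): stack=[4,4] mem=[0,0,0,0]
After op 5 (-): stack=[0] mem=[0,0,0,0]
After op 6 (STO M0): stack=[empty] mem=[0,0,0,0]
After op 7 (push 5): stack=[5] mem=[0,0,0,0]
After op 8 (pop): stack=[empty] mem=[0,0,0,0]
After op 9 (push 10): stack=[10] mem=[0,0,0,0]
After op 10 (push 15): stack=[10,15] mem=[0,0,0,0]
After op 11 (pop): stack=[10] mem=[0,0,0,0]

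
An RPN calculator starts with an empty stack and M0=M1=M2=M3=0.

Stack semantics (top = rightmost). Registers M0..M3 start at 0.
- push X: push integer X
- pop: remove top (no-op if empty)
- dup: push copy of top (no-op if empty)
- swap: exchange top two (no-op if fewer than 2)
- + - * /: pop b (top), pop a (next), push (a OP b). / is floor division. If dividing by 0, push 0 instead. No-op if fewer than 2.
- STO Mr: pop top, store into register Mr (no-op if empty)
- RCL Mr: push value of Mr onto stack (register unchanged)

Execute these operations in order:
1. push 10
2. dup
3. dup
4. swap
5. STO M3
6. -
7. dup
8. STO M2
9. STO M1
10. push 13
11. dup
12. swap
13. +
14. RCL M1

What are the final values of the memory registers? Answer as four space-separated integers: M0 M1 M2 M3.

After op 1 (push 10): stack=[10] mem=[0,0,0,0]
After op 2 (dup): stack=[10,10] mem=[0,0,0,0]
After op 3 (dup): stack=[10,10,10] mem=[0,0,0,0]
After op 4 (swap): stack=[10,10,10] mem=[0,0,0,0]
After op 5 (STO M3): stack=[10,10] mem=[0,0,0,10]
After op 6 (-): stack=[0] mem=[0,0,0,10]
After op 7 (dup): stack=[0,0] mem=[0,0,0,10]
After op 8 (STO M2): stack=[0] mem=[0,0,0,10]
After op 9 (STO M1): stack=[empty] mem=[0,0,0,10]
After op 10 (push 13): stack=[13] mem=[0,0,0,10]
After op 11 (dup): stack=[13,13] mem=[0,0,0,10]
After op 12 (swap): stack=[13,13] mem=[0,0,0,10]
After op 13 (+): stack=[26] mem=[0,0,0,10]
After op 14 (RCL M1): stack=[26,0] mem=[0,0,0,10]

Answer: 0 0 0 10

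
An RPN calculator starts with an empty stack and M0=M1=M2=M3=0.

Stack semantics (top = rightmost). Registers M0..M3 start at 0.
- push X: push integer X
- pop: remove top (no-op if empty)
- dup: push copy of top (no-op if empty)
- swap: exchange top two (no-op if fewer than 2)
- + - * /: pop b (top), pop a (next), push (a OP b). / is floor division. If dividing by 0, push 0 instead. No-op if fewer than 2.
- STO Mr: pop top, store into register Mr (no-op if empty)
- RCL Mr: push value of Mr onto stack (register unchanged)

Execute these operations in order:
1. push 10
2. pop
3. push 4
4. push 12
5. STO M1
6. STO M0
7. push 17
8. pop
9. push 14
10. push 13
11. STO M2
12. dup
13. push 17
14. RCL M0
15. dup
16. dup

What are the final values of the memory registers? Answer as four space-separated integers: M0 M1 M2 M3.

After op 1 (push 10): stack=[10] mem=[0,0,0,0]
After op 2 (pop): stack=[empty] mem=[0,0,0,0]
After op 3 (push 4): stack=[4] mem=[0,0,0,0]
After op 4 (push 12): stack=[4,12] mem=[0,0,0,0]
After op 5 (STO M1): stack=[4] mem=[0,12,0,0]
After op 6 (STO M0): stack=[empty] mem=[4,12,0,0]
After op 7 (push 17): stack=[17] mem=[4,12,0,0]
After op 8 (pop): stack=[empty] mem=[4,12,0,0]
After op 9 (push 14): stack=[14] mem=[4,12,0,0]
After op 10 (push 13): stack=[14,13] mem=[4,12,0,0]
After op 11 (STO M2): stack=[14] mem=[4,12,13,0]
After op 12 (dup): stack=[14,14] mem=[4,12,13,0]
After op 13 (push 17): stack=[14,14,17] mem=[4,12,13,0]
After op 14 (RCL M0): stack=[14,14,17,4] mem=[4,12,13,0]
After op 15 (dup): stack=[14,14,17,4,4] mem=[4,12,13,0]
After op 16 (dup): stack=[14,14,17,4,4,4] mem=[4,12,13,0]

Answer: 4 12 13 0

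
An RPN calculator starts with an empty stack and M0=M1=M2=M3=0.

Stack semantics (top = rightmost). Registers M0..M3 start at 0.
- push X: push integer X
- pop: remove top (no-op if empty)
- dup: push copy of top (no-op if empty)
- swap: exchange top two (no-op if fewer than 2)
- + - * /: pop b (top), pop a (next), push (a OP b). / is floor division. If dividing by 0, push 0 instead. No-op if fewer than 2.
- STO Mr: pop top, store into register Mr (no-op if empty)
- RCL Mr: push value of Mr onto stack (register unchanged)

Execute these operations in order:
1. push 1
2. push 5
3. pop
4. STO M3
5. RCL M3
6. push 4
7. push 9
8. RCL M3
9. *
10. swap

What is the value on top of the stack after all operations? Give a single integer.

After op 1 (push 1): stack=[1] mem=[0,0,0,0]
After op 2 (push 5): stack=[1,5] mem=[0,0,0,0]
After op 3 (pop): stack=[1] mem=[0,0,0,0]
After op 4 (STO M3): stack=[empty] mem=[0,0,0,1]
After op 5 (RCL M3): stack=[1] mem=[0,0,0,1]
After op 6 (push 4): stack=[1,4] mem=[0,0,0,1]
After op 7 (push 9): stack=[1,4,9] mem=[0,0,0,1]
After op 8 (RCL M3): stack=[1,4,9,1] mem=[0,0,0,1]
After op 9 (*): stack=[1,4,9] mem=[0,0,0,1]
After op 10 (swap): stack=[1,9,4] mem=[0,0,0,1]

Answer: 4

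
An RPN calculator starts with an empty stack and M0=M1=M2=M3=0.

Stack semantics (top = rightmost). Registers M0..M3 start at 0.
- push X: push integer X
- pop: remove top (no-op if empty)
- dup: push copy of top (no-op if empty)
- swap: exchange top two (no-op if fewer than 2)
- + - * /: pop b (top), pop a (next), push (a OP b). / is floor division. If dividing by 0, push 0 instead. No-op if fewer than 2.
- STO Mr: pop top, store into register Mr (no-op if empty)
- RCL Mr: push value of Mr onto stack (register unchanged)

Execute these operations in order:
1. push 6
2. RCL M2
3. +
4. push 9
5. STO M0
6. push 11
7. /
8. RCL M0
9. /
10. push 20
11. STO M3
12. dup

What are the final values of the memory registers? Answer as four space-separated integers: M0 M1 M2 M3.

Answer: 9 0 0 20

Derivation:
After op 1 (push 6): stack=[6] mem=[0,0,0,0]
After op 2 (RCL M2): stack=[6,0] mem=[0,0,0,0]
After op 3 (+): stack=[6] mem=[0,0,0,0]
After op 4 (push 9): stack=[6,9] mem=[0,0,0,0]
After op 5 (STO M0): stack=[6] mem=[9,0,0,0]
After op 6 (push 11): stack=[6,11] mem=[9,0,0,0]
After op 7 (/): stack=[0] mem=[9,0,0,0]
After op 8 (RCL M0): stack=[0,9] mem=[9,0,0,0]
After op 9 (/): stack=[0] mem=[9,0,0,0]
After op 10 (push 20): stack=[0,20] mem=[9,0,0,0]
After op 11 (STO M3): stack=[0] mem=[9,0,0,20]
After op 12 (dup): stack=[0,0] mem=[9,0,0,20]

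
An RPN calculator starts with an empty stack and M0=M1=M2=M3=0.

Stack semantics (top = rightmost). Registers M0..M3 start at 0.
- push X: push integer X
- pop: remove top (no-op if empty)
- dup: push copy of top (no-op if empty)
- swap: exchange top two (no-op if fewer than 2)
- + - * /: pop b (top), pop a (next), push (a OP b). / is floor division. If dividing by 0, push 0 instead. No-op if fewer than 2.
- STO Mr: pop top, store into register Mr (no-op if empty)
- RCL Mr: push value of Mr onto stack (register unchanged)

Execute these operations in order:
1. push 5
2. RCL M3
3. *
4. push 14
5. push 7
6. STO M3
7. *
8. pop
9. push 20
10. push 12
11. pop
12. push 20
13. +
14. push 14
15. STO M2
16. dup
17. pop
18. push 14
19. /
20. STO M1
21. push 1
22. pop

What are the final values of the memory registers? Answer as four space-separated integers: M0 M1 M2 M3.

Answer: 0 2 14 7

Derivation:
After op 1 (push 5): stack=[5] mem=[0,0,0,0]
After op 2 (RCL M3): stack=[5,0] mem=[0,0,0,0]
After op 3 (*): stack=[0] mem=[0,0,0,0]
After op 4 (push 14): stack=[0,14] mem=[0,0,0,0]
After op 5 (push 7): stack=[0,14,7] mem=[0,0,0,0]
After op 6 (STO M3): stack=[0,14] mem=[0,0,0,7]
After op 7 (*): stack=[0] mem=[0,0,0,7]
After op 8 (pop): stack=[empty] mem=[0,0,0,7]
After op 9 (push 20): stack=[20] mem=[0,0,0,7]
After op 10 (push 12): stack=[20,12] mem=[0,0,0,7]
After op 11 (pop): stack=[20] mem=[0,0,0,7]
After op 12 (push 20): stack=[20,20] mem=[0,0,0,7]
After op 13 (+): stack=[40] mem=[0,0,0,7]
After op 14 (push 14): stack=[40,14] mem=[0,0,0,7]
After op 15 (STO M2): stack=[40] mem=[0,0,14,7]
After op 16 (dup): stack=[40,40] mem=[0,0,14,7]
After op 17 (pop): stack=[40] mem=[0,0,14,7]
After op 18 (push 14): stack=[40,14] mem=[0,0,14,7]
After op 19 (/): stack=[2] mem=[0,0,14,7]
After op 20 (STO M1): stack=[empty] mem=[0,2,14,7]
After op 21 (push 1): stack=[1] mem=[0,2,14,7]
After op 22 (pop): stack=[empty] mem=[0,2,14,7]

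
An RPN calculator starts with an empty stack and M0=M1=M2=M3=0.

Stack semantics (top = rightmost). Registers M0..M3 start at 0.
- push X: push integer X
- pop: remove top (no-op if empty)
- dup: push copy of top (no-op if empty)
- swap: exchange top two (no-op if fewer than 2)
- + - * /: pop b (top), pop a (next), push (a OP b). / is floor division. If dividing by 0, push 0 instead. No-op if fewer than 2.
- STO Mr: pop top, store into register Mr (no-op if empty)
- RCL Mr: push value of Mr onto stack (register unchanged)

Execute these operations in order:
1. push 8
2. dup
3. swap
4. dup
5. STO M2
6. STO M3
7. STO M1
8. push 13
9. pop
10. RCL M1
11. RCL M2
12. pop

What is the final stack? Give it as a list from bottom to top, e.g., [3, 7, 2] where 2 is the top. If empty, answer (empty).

After op 1 (push 8): stack=[8] mem=[0,0,0,0]
After op 2 (dup): stack=[8,8] mem=[0,0,0,0]
After op 3 (swap): stack=[8,8] mem=[0,0,0,0]
After op 4 (dup): stack=[8,8,8] mem=[0,0,0,0]
After op 5 (STO M2): stack=[8,8] mem=[0,0,8,0]
After op 6 (STO M3): stack=[8] mem=[0,0,8,8]
After op 7 (STO M1): stack=[empty] mem=[0,8,8,8]
After op 8 (push 13): stack=[13] mem=[0,8,8,8]
After op 9 (pop): stack=[empty] mem=[0,8,8,8]
After op 10 (RCL M1): stack=[8] mem=[0,8,8,8]
After op 11 (RCL M2): stack=[8,8] mem=[0,8,8,8]
After op 12 (pop): stack=[8] mem=[0,8,8,8]

Answer: [8]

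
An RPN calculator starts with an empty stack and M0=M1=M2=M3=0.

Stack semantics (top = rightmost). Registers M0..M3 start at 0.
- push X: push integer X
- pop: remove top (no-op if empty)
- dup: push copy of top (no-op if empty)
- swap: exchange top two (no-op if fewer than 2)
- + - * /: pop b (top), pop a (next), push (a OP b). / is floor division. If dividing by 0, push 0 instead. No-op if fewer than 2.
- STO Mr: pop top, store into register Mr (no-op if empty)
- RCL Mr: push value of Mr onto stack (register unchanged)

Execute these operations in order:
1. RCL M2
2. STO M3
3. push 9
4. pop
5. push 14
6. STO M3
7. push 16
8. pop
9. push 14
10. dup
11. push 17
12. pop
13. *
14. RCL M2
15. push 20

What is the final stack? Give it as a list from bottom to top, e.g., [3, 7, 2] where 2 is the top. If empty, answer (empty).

Answer: [196, 0, 20]

Derivation:
After op 1 (RCL M2): stack=[0] mem=[0,0,0,0]
After op 2 (STO M3): stack=[empty] mem=[0,0,0,0]
After op 3 (push 9): stack=[9] mem=[0,0,0,0]
After op 4 (pop): stack=[empty] mem=[0,0,0,0]
After op 5 (push 14): stack=[14] mem=[0,0,0,0]
After op 6 (STO M3): stack=[empty] mem=[0,0,0,14]
After op 7 (push 16): stack=[16] mem=[0,0,0,14]
After op 8 (pop): stack=[empty] mem=[0,0,0,14]
After op 9 (push 14): stack=[14] mem=[0,0,0,14]
After op 10 (dup): stack=[14,14] mem=[0,0,0,14]
After op 11 (push 17): stack=[14,14,17] mem=[0,0,0,14]
After op 12 (pop): stack=[14,14] mem=[0,0,0,14]
After op 13 (*): stack=[196] mem=[0,0,0,14]
After op 14 (RCL M2): stack=[196,0] mem=[0,0,0,14]
After op 15 (push 20): stack=[196,0,20] mem=[0,0,0,14]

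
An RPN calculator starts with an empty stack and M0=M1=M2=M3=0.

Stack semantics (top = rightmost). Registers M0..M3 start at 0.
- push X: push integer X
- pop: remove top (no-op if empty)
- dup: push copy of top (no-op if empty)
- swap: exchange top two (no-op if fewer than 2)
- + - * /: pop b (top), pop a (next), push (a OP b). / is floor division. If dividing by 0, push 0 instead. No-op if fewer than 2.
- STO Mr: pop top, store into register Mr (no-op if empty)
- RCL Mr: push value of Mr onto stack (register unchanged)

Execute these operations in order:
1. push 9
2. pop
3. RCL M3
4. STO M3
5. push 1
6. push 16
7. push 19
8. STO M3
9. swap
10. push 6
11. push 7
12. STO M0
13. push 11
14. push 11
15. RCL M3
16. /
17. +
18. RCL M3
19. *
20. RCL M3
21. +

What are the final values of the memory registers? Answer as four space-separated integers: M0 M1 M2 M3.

After op 1 (push 9): stack=[9] mem=[0,0,0,0]
After op 2 (pop): stack=[empty] mem=[0,0,0,0]
After op 3 (RCL M3): stack=[0] mem=[0,0,0,0]
After op 4 (STO M3): stack=[empty] mem=[0,0,0,0]
After op 5 (push 1): stack=[1] mem=[0,0,0,0]
After op 6 (push 16): stack=[1,16] mem=[0,0,0,0]
After op 7 (push 19): stack=[1,16,19] mem=[0,0,0,0]
After op 8 (STO M3): stack=[1,16] mem=[0,0,0,19]
After op 9 (swap): stack=[16,1] mem=[0,0,0,19]
After op 10 (push 6): stack=[16,1,6] mem=[0,0,0,19]
After op 11 (push 7): stack=[16,1,6,7] mem=[0,0,0,19]
After op 12 (STO M0): stack=[16,1,6] mem=[7,0,0,19]
After op 13 (push 11): stack=[16,1,6,11] mem=[7,0,0,19]
After op 14 (push 11): stack=[16,1,6,11,11] mem=[7,0,0,19]
After op 15 (RCL M3): stack=[16,1,6,11,11,19] mem=[7,0,0,19]
After op 16 (/): stack=[16,1,6,11,0] mem=[7,0,0,19]
After op 17 (+): stack=[16,1,6,11] mem=[7,0,0,19]
After op 18 (RCL M3): stack=[16,1,6,11,19] mem=[7,0,0,19]
After op 19 (*): stack=[16,1,6,209] mem=[7,0,0,19]
After op 20 (RCL M3): stack=[16,1,6,209,19] mem=[7,0,0,19]
After op 21 (+): stack=[16,1,6,228] mem=[7,0,0,19]

Answer: 7 0 0 19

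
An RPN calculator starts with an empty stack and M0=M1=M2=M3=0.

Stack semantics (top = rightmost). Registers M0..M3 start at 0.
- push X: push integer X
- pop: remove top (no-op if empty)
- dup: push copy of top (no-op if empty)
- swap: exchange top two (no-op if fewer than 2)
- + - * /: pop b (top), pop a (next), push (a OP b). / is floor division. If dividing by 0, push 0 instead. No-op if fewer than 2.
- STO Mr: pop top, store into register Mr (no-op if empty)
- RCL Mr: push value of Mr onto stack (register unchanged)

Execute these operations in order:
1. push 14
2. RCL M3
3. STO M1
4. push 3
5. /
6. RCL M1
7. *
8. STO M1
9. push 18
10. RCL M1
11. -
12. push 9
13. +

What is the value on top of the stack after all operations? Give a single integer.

After op 1 (push 14): stack=[14] mem=[0,0,0,0]
After op 2 (RCL M3): stack=[14,0] mem=[0,0,0,0]
After op 3 (STO M1): stack=[14] mem=[0,0,0,0]
After op 4 (push 3): stack=[14,3] mem=[0,0,0,0]
After op 5 (/): stack=[4] mem=[0,0,0,0]
After op 6 (RCL M1): stack=[4,0] mem=[0,0,0,0]
After op 7 (*): stack=[0] mem=[0,0,0,0]
After op 8 (STO M1): stack=[empty] mem=[0,0,0,0]
After op 9 (push 18): stack=[18] mem=[0,0,0,0]
After op 10 (RCL M1): stack=[18,0] mem=[0,0,0,0]
After op 11 (-): stack=[18] mem=[0,0,0,0]
After op 12 (push 9): stack=[18,9] mem=[0,0,0,0]
After op 13 (+): stack=[27] mem=[0,0,0,0]

Answer: 27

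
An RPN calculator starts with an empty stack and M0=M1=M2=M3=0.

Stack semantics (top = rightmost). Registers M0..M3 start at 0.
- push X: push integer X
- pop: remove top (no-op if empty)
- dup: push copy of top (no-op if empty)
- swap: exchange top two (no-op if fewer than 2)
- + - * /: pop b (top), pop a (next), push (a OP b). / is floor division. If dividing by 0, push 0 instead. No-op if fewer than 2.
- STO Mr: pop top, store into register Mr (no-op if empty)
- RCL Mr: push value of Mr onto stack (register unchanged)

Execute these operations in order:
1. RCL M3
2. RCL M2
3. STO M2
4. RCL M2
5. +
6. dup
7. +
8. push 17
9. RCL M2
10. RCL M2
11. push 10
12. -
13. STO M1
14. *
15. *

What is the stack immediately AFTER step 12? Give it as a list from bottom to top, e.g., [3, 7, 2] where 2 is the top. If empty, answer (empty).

After op 1 (RCL M3): stack=[0] mem=[0,0,0,0]
After op 2 (RCL M2): stack=[0,0] mem=[0,0,0,0]
After op 3 (STO M2): stack=[0] mem=[0,0,0,0]
After op 4 (RCL M2): stack=[0,0] mem=[0,0,0,0]
After op 5 (+): stack=[0] mem=[0,0,0,0]
After op 6 (dup): stack=[0,0] mem=[0,0,0,0]
After op 7 (+): stack=[0] mem=[0,0,0,0]
After op 8 (push 17): stack=[0,17] mem=[0,0,0,0]
After op 9 (RCL M2): stack=[0,17,0] mem=[0,0,0,0]
After op 10 (RCL M2): stack=[0,17,0,0] mem=[0,0,0,0]
After op 11 (push 10): stack=[0,17,0,0,10] mem=[0,0,0,0]
After op 12 (-): stack=[0,17,0,-10] mem=[0,0,0,0]

[0, 17, 0, -10]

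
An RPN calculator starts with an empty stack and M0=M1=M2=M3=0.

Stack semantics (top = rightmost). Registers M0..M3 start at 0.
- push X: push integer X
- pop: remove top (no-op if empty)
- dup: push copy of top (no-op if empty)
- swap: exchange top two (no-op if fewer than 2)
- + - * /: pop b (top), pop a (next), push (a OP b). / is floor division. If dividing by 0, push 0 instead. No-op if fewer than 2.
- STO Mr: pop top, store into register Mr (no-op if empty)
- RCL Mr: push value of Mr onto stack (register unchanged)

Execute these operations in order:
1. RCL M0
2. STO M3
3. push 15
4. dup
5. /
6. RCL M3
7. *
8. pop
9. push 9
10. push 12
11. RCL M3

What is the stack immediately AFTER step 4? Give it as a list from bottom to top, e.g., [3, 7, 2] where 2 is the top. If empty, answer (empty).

After op 1 (RCL M0): stack=[0] mem=[0,0,0,0]
After op 2 (STO M3): stack=[empty] mem=[0,0,0,0]
After op 3 (push 15): stack=[15] mem=[0,0,0,0]
After op 4 (dup): stack=[15,15] mem=[0,0,0,0]

[15, 15]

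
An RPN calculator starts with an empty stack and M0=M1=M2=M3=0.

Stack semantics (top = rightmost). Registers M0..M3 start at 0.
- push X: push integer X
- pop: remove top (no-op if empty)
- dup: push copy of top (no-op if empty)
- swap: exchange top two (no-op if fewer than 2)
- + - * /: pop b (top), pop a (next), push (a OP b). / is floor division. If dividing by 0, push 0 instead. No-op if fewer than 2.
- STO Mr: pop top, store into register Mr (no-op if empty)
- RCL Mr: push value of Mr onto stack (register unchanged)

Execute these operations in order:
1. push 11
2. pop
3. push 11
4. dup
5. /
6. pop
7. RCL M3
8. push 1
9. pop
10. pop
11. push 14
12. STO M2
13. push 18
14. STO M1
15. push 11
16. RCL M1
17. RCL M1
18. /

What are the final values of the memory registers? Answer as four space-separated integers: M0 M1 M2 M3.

After op 1 (push 11): stack=[11] mem=[0,0,0,0]
After op 2 (pop): stack=[empty] mem=[0,0,0,0]
After op 3 (push 11): stack=[11] mem=[0,0,0,0]
After op 4 (dup): stack=[11,11] mem=[0,0,0,0]
After op 5 (/): stack=[1] mem=[0,0,0,0]
After op 6 (pop): stack=[empty] mem=[0,0,0,0]
After op 7 (RCL M3): stack=[0] mem=[0,0,0,0]
After op 8 (push 1): stack=[0,1] mem=[0,0,0,0]
After op 9 (pop): stack=[0] mem=[0,0,0,0]
After op 10 (pop): stack=[empty] mem=[0,0,0,0]
After op 11 (push 14): stack=[14] mem=[0,0,0,0]
After op 12 (STO M2): stack=[empty] mem=[0,0,14,0]
After op 13 (push 18): stack=[18] mem=[0,0,14,0]
After op 14 (STO M1): stack=[empty] mem=[0,18,14,0]
After op 15 (push 11): stack=[11] mem=[0,18,14,0]
After op 16 (RCL M1): stack=[11,18] mem=[0,18,14,0]
After op 17 (RCL M1): stack=[11,18,18] mem=[0,18,14,0]
After op 18 (/): stack=[11,1] mem=[0,18,14,0]

Answer: 0 18 14 0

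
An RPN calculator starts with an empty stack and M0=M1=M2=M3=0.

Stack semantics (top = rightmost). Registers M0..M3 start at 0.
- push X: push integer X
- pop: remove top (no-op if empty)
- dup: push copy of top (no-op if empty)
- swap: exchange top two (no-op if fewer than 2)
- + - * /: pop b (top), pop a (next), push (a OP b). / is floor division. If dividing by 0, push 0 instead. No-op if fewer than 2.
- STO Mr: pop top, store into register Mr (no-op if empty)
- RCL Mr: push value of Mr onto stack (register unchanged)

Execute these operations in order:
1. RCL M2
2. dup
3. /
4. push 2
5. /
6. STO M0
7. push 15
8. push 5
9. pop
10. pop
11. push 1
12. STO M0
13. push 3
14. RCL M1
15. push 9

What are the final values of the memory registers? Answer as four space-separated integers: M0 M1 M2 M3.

After op 1 (RCL M2): stack=[0] mem=[0,0,0,0]
After op 2 (dup): stack=[0,0] mem=[0,0,0,0]
After op 3 (/): stack=[0] mem=[0,0,0,0]
After op 4 (push 2): stack=[0,2] mem=[0,0,0,0]
After op 5 (/): stack=[0] mem=[0,0,0,0]
After op 6 (STO M0): stack=[empty] mem=[0,0,0,0]
After op 7 (push 15): stack=[15] mem=[0,0,0,0]
After op 8 (push 5): stack=[15,5] mem=[0,0,0,0]
After op 9 (pop): stack=[15] mem=[0,0,0,0]
After op 10 (pop): stack=[empty] mem=[0,0,0,0]
After op 11 (push 1): stack=[1] mem=[0,0,0,0]
After op 12 (STO M0): stack=[empty] mem=[1,0,0,0]
After op 13 (push 3): stack=[3] mem=[1,0,0,0]
After op 14 (RCL M1): stack=[3,0] mem=[1,0,0,0]
After op 15 (push 9): stack=[3,0,9] mem=[1,0,0,0]

Answer: 1 0 0 0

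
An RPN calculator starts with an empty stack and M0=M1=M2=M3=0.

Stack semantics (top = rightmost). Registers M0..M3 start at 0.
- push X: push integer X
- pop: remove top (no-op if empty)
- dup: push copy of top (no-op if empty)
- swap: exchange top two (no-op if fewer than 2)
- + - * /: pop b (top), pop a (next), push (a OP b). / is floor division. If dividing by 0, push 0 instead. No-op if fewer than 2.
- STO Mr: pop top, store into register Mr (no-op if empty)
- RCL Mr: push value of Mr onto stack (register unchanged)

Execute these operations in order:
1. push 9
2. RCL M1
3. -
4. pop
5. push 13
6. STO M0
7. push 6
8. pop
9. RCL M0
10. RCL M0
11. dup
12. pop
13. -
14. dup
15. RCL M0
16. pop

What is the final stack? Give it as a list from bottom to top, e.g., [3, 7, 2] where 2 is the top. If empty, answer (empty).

Answer: [0, 0]

Derivation:
After op 1 (push 9): stack=[9] mem=[0,0,0,0]
After op 2 (RCL M1): stack=[9,0] mem=[0,0,0,0]
After op 3 (-): stack=[9] mem=[0,0,0,0]
After op 4 (pop): stack=[empty] mem=[0,0,0,0]
After op 5 (push 13): stack=[13] mem=[0,0,0,0]
After op 6 (STO M0): stack=[empty] mem=[13,0,0,0]
After op 7 (push 6): stack=[6] mem=[13,0,0,0]
After op 8 (pop): stack=[empty] mem=[13,0,0,0]
After op 9 (RCL M0): stack=[13] mem=[13,0,0,0]
After op 10 (RCL M0): stack=[13,13] mem=[13,0,0,0]
After op 11 (dup): stack=[13,13,13] mem=[13,0,0,0]
After op 12 (pop): stack=[13,13] mem=[13,0,0,0]
After op 13 (-): stack=[0] mem=[13,0,0,0]
After op 14 (dup): stack=[0,0] mem=[13,0,0,0]
After op 15 (RCL M0): stack=[0,0,13] mem=[13,0,0,0]
After op 16 (pop): stack=[0,0] mem=[13,0,0,0]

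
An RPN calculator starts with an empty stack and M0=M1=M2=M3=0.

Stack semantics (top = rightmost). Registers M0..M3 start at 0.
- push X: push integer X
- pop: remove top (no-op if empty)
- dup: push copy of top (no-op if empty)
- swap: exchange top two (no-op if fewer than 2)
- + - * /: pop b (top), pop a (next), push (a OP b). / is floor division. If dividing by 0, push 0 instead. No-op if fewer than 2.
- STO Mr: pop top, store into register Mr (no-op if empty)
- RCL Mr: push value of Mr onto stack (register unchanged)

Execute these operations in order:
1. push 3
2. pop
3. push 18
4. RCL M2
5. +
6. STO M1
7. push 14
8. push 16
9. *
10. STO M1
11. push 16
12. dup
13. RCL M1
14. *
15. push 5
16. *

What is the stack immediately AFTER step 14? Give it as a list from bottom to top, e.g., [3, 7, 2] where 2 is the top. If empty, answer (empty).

After op 1 (push 3): stack=[3] mem=[0,0,0,0]
After op 2 (pop): stack=[empty] mem=[0,0,0,0]
After op 3 (push 18): stack=[18] mem=[0,0,0,0]
After op 4 (RCL M2): stack=[18,0] mem=[0,0,0,0]
After op 5 (+): stack=[18] mem=[0,0,0,0]
After op 6 (STO M1): stack=[empty] mem=[0,18,0,0]
After op 7 (push 14): stack=[14] mem=[0,18,0,0]
After op 8 (push 16): stack=[14,16] mem=[0,18,0,0]
After op 9 (*): stack=[224] mem=[0,18,0,0]
After op 10 (STO M1): stack=[empty] mem=[0,224,0,0]
After op 11 (push 16): stack=[16] mem=[0,224,0,0]
After op 12 (dup): stack=[16,16] mem=[0,224,0,0]
After op 13 (RCL M1): stack=[16,16,224] mem=[0,224,0,0]
After op 14 (*): stack=[16,3584] mem=[0,224,0,0]

[16, 3584]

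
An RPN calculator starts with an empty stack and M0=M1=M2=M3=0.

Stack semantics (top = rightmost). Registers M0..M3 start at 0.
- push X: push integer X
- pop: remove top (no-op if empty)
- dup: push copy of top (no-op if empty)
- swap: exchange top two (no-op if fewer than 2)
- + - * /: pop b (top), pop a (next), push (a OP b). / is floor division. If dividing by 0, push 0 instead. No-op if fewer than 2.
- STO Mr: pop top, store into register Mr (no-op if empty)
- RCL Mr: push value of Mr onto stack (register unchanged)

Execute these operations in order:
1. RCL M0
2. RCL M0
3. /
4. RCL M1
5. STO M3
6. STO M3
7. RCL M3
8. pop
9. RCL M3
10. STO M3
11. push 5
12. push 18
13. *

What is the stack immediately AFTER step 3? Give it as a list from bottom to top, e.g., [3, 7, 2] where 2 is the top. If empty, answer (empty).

After op 1 (RCL M0): stack=[0] mem=[0,0,0,0]
After op 2 (RCL M0): stack=[0,0] mem=[0,0,0,0]
After op 3 (/): stack=[0] mem=[0,0,0,0]

[0]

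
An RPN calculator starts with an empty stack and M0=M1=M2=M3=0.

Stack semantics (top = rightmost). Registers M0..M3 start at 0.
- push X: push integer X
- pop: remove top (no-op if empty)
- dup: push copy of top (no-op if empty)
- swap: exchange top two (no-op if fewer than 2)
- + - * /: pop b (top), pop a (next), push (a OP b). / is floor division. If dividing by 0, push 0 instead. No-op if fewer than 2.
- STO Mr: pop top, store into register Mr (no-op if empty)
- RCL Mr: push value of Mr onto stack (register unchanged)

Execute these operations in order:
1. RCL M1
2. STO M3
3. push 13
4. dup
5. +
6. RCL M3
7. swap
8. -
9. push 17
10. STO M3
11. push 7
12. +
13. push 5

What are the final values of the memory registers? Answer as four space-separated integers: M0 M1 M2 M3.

After op 1 (RCL M1): stack=[0] mem=[0,0,0,0]
After op 2 (STO M3): stack=[empty] mem=[0,0,0,0]
After op 3 (push 13): stack=[13] mem=[0,0,0,0]
After op 4 (dup): stack=[13,13] mem=[0,0,0,0]
After op 5 (+): stack=[26] mem=[0,0,0,0]
After op 6 (RCL M3): stack=[26,0] mem=[0,0,0,0]
After op 7 (swap): stack=[0,26] mem=[0,0,0,0]
After op 8 (-): stack=[-26] mem=[0,0,0,0]
After op 9 (push 17): stack=[-26,17] mem=[0,0,0,0]
After op 10 (STO M3): stack=[-26] mem=[0,0,0,17]
After op 11 (push 7): stack=[-26,7] mem=[0,0,0,17]
After op 12 (+): stack=[-19] mem=[0,0,0,17]
After op 13 (push 5): stack=[-19,5] mem=[0,0,0,17]

Answer: 0 0 0 17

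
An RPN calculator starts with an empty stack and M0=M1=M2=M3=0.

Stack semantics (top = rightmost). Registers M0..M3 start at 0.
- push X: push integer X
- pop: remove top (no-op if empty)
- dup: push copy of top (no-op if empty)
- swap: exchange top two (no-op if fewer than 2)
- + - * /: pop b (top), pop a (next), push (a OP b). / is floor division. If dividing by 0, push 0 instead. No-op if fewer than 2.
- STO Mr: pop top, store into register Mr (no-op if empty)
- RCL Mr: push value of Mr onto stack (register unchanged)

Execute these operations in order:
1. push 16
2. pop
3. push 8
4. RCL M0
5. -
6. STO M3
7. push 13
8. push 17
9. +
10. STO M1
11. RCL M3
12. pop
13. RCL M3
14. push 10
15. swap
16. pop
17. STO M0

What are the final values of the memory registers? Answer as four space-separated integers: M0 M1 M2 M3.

Answer: 10 30 0 8

Derivation:
After op 1 (push 16): stack=[16] mem=[0,0,0,0]
After op 2 (pop): stack=[empty] mem=[0,0,0,0]
After op 3 (push 8): stack=[8] mem=[0,0,0,0]
After op 4 (RCL M0): stack=[8,0] mem=[0,0,0,0]
After op 5 (-): stack=[8] mem=[0,0,0,0]
After op 6 (STO M3): stack=[empty] mem=[0,0,0,8]
After op 7 (push 13): stack=[13] mem=[0,0,0,8]
After op 8 (push 17): stack=[13,17] mem=[0,0,0,8]
After op 9 (+): stack=[30] mem=[0,0,0,8]
After op 10 (STO M1): stack=[empty] mem=[0,30,0,8]
After op 11 (RCL M3): stack=[8] mem=[0,30,0,8]
After op 12 (pop): stack=[empty] mem=[0,30,0,8]
After op 13 (RCL M3): stack=[8] mem=[0,30,0,8]
After op 14 (push 10): stack=[8,10] mem=[0,30,0,8]
After op 15 (swap): stack=[10,8] mem=[0,30,0,8]
After op 16 (pop): stack=[10] mem=[0,30,0,8]
After op 17 (STO M0): stack=[empty] mem=[10,30,0,8]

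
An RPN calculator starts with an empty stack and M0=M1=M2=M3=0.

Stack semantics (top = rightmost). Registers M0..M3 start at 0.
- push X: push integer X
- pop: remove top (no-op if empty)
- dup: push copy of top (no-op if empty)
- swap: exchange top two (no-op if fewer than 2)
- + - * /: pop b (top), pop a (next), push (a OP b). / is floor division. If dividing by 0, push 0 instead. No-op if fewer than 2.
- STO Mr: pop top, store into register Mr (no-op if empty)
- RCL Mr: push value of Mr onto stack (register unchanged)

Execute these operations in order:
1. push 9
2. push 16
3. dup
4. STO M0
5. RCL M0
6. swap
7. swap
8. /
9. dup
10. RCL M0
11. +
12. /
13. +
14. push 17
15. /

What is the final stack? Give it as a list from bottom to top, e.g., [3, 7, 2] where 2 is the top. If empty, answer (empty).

Answer: [0]

Derivation:
After op 1 (push 9): stack=[9] mem=[0,0,0,0]
After op 2 (push 16): stack=[9,16] mem=[0,0,0,0]
After op 3 (dup): stack=[9,16,16] mem=[0,0,0,0]
After op 4 (STO M0): stack=[9,16] mem=[16,0,0,0]
After op 5 (RCL M0): stack=[9,16,16] mem=[16,0,0,0]
After op 6 (swap): stack=[9,16,16] mem=[16,0,0,0]
After op 7 (swap): stack=[9,16,16] mem=[16,0,0,0]
After op 8 (/): stack=[9,1] mem=[16,0,0,0]
After op 9 (dup): stack=[9,1,1] mem=[16,0,0,0]
After op 10 (RCL M0): stack=[9,1,1,16] mem=[16,0,0,0]
After op 11 (+): stack=[9,1,17] mem=[16,0,0,0]
After op 12 (/): stack=[9,0] mem=[16,0,0,0]
After op 13 (+): stack=[9] mem=[16,0,0,0]
After op 14 (push 17): stack=[9,17] mem=[16,0,0,0]
After op 15 (/): stack=[0] mem=[16,0,0,0]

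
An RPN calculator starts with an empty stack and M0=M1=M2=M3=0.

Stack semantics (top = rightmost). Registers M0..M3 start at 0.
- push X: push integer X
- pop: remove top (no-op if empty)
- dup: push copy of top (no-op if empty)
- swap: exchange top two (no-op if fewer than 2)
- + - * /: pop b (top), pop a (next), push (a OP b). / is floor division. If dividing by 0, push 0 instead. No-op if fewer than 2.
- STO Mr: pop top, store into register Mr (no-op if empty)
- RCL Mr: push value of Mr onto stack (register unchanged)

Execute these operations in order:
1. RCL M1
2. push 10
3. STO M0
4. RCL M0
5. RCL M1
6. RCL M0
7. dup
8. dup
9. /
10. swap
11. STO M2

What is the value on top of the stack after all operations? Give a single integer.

After op 1 (RCL M1): stack=[0] mem=[0,0,0,0]
After op 2 (push 10): stack=[0,10] mem=[0,0,0,0]
After op 3 (STO M0): stack=[0] mem=[10,0,0,0]
After op 4 (RCL M0): stack=[0,10] mem=[10,0,0,0]
After op 5 (RCL M1): stack=[0,10,0] mem=[10,0,0,0]
After op 6 (RCL M0): stack=[0,10,0,10] mem=[10,0,0,0]
After op 7 (dup): stack=[0,10,0,10,10] mem=[10,0,0,0]
After op 8 (dup): stack=[0,10,0,10,10,10] mem=[10,0,0,0]
After op 9 (/): stack=[0,10,0,10,1] mem=[10,0,0,0]
After op 10 (swap): stack=[0,10,0,1,10] mem=[10,0,0,0]
After op 11 (STO M2): stack=[0,10,0,1] mem=[10,0,10,0]

Answer: 1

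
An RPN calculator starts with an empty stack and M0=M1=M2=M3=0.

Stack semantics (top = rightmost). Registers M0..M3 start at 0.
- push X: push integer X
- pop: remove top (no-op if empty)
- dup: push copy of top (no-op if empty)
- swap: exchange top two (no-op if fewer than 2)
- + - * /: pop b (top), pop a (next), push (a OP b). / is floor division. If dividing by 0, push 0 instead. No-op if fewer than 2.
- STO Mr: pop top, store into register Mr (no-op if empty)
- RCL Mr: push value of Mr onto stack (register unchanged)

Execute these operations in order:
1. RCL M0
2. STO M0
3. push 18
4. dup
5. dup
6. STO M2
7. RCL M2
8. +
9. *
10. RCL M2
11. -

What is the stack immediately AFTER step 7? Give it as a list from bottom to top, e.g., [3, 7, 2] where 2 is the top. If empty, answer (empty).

After op 1 (RCL M0): stack=[0] mem=[0,0,0,0]
After op 2 (STO M0): stack=[empty] mem=[0,0,0,0]
After op 3 (push 18): stack=[18] mem=[0,0,0,0]
After op 4 (dup): stack=[18,18] mem=[0,0,0,0]
After op 5 (dup): stack=[18,18,18] mem=[0,0,0,0]
After op 6 (STO M2): stack=[18,18] mem=[0,0,18,0]
After op 7 (RCL M2): stack=[18,18,18] mem=[0,0,18,0]

[18, 18, 18]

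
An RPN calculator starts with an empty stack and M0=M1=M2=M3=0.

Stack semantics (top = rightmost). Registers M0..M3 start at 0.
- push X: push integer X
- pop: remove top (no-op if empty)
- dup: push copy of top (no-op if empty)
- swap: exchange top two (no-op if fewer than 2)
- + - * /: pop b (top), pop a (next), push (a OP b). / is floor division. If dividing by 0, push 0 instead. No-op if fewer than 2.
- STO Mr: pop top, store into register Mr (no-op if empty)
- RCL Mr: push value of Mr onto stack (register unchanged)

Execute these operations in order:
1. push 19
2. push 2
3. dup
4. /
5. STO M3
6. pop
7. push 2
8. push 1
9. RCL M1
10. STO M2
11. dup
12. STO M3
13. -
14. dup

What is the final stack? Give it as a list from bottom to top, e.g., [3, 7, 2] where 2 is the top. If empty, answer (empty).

Answer: [1, 1]

Derivation:
After op 1 (push 19): stack=[19] mem=[0,0,0,0]
After op 2 (push 2): stack=[19,2] mem=[0,0,0,0]
After op 3 (dup): stack=[19,2,2] mem=[0,0,0,0]
After op 4 (/): stack=[19,1] mem=[0,0,0,0]
After op 5 (STO M3): stack=[19] mem=[0,0,0,1]
After op 6 (pop): stack=[empty] mem=[0,0,0,1]
After op 7 (push 2): stack=[2] mem=[0,0,0,1]
After op 8 (push 1): stack=[2,1] mem=[0,0,0,1]
After op 9 (RCL M1): stack=[2,1,0] mem=[0,0,0,1]
After op 10 (STO M2): stack=[2,1] mem=[0,0,0,1]
After op 11 (dup): stack=[2,1,1] mem=[0,0,0,1]
After op 12 (STO M3): stack=[2,1] mem=[0,0,0,1]
After op 13 (-): stack=[1] mem=[0,0,0,1]
After op 14 (dup): stack=[1,1] mem=[0,0,0,1]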